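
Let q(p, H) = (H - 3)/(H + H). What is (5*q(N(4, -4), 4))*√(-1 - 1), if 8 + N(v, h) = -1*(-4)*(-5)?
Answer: 5*I*√2/8 ≈ 0.88388*I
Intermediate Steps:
N(v, h) = -28 (N(v, h) = -8 - 1*(-4)*(-5) = -8 + 4*(-5) = -8 - 20 = -28)
q(p, H) = (-3 + H)/(2*H) (q(p, H) = (-3 + H)/((2*H)) = (-3 + H)*(1/(2*H)) = (-3 + H)/(2*H))
(5*q(N(4, -4), 4))*√(-1 - 1) = (5*((½)*(-3 + 4)/4))*√(-1 - 1) = (5*((½)*(¼)*1))*√(-2) = (5*(⅛))*(I*√2) = 5*(I*√2)/8 = 5*I*√2/8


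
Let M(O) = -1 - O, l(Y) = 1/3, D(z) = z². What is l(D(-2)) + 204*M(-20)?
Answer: 11629/3 ≈ 3876.3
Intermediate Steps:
l(Y) = ⅓
l(D(-2)) + 204*M(-20) = ⅓ + 204*(-1 - 1*(-20)) = ⅓ + 204*(-1 + 20) = ⅓ + 204*19 = ⅓ + 3876 = 11629/3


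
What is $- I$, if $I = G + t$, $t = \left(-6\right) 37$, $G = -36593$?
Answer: $36815$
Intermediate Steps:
$t = -222$
$I = -36815$ ($I = -36593 - 222 = -36815$)
$- I = \left(-1\right) \left(-36815\right) = 36815$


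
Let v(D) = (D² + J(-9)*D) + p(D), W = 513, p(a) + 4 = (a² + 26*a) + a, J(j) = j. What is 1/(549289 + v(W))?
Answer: 1/1084857 ≈ 9.2178e-7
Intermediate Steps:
p(a) = -4 + a² + 27*a (p(a) = -4 + ((a² + 26*a) + a) = -4 + (a² + 27*a) = -4 + a² + 27*a)
v(D) = -4 + 2*D² + 18*D (v(D) = (D² - 9*D) + (-4 + D² + 27*D) = -4 + 2*D² + 18*D)
1/(549289 + v(W)) = 1/(549289 + (-4 + 2*513² + 18*513)) = 1/(549289 + (-4 + 2*263169 + 9234)) = 1/(549289 + (-4 + 526338 + 9234)) = 1/(549289 + 535568) = 1/1084857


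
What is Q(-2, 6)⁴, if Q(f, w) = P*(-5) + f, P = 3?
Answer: 83521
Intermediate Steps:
Q(f, w) = -15 + f (Q(f, w) = 3*(-5) + f = -15 + f)
Q(-2, 6)⁴ = (-15 - 2)⁴ = (-17)⁴ = 83521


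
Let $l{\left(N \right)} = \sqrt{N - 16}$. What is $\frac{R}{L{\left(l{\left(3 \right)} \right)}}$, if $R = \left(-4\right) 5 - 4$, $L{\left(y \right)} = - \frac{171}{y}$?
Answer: $\frac{8 i \sqrt{13}}{57} \approx 0.50604 i$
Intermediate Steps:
$l{\left(N \right)} = \sqrt{-16 + N}$
$R = -24$ ($R = -20 - 4 = -24$)
$\frac{R}{L{\left(l{\left(3 \right)} \right)}} = - \frac{24}{\left(-171\right) \frac{1}{\sqrt{-16 + 3}}} = - \frac{24}{\left(-171\right) \frac{1}{\sqrt{-13}}} = - \frac{24}{\left(-171\right) \frac{1}{i \sqrt{13}}} = - \frac{24}{\left(-171\right) \left(- \frac{i \sqrt{13}}{13}\right)} = - \frac{24}{\frac{171}{13} i \sqrt{13}} = - 24 \left(- \frac{i \sqrt{13}}{171}\right) = \frac{8 i \sqrt{13}}{57}$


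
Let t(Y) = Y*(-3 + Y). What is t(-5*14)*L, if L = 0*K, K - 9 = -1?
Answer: 0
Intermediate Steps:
K = 8 (K = 9 - 1 = 8)
L = 0 (L = 0*8 = 0)
t(-5*14)*L = ((-5*14)*(-3 - 5*14))*0 = -70*(-3 - 70)*0 = -70*(-73)*0 = 5110*0 = 0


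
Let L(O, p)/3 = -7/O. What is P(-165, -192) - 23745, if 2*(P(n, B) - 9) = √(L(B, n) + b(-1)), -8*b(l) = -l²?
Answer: -23736 + √15/16 ≈ -23736.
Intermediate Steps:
L(O, p) = -21/O (L(O, p) = 3*(-7/O) = -21/O)
b(l) = l²/8 (b(l) = -(-1)*l²/8 = l²/8)
P(n, B) = 9 + √(⅛ - 21/B)/2 (P(n, B) = 9 + √(-21/B + (⅛)*(-1)²)/2 = 9 + √(-21/B + (⅛)*1)/2 = 9 + √(-21/B + ⅛)/2 = 9 + √(⅛ - 21/B)/2)
P(-165, -192) - 23745 = (9 + √2*√((-168 - 192)/(-192))/8) - 23745 = (9 + √2*√(-1/192*(-360))/8) - 23745 = (9 + √2*√(15/8)/8) - 23745 = (9 + √2*(√30/4)/8) - 23745 = (9 + √15/16) - 23745 = -23736 + √15/16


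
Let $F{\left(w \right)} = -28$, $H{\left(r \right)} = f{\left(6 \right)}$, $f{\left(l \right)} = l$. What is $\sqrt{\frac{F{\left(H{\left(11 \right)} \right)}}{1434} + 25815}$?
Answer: $\frac{\sqrt{13271197497}}{717} \approx 160.67$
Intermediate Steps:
$H{\left(r \right)} = 6$
$\sqrt{\frac{F{\left(H{\left(11 \right)} \right)}}{1434} + 25815} = \sqrt{- \frac{28}{1434} + 25815} = \sqrt{\left(-28\right) \frac{1}{1434} + 25815} = \sqrt{- \frac{14}{717} + 25815} = \sqrt{\frac{18509341}{717}} = \frac{\sqrt{13271197497}}{717}$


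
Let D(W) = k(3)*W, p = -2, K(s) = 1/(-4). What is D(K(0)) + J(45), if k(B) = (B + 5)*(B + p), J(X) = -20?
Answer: -22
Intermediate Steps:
K(s) = -¼
k(B) = (-2 + B)*(5 + B) (k(B) = (B + 5)*(B - 2) = (5 + B)*(-2 + B) = (-2 + B)*(5 + B))
D(W) = 8*W (D(W) = (-10 + 3² + 3*3)*W = (-10 + 9 + 9)*W = 8*W)
D(K(0)) + J(45) = 8*(-¼) - 20 = -2 - 20 = -22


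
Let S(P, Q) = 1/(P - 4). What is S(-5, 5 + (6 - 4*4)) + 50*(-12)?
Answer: -5401/9 ≈ -600.11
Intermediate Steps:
S(P, Q) = 1/(-4 + P)
S(-5, 5 + (6 - 4*4)) + 50*(-12) = 1/(-4 - 5) + 50*(-12) = 1/(-9) - 600 = -⅑ - 600 = -5401/9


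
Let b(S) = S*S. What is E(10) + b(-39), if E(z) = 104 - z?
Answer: 1615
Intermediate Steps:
b(S) = S²
E(10) + b(-39) = (104 - 1*10) + (-39)² = (104 - 10) + 1521 = 94 + 1521 = 1615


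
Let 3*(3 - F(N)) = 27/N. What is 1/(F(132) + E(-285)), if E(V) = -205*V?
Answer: 44/2570829 ≈ 1.7115e-5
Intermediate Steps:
F(N) = 3 - 9/N
1/(F(132) + E(-285)) = 1/((3 - 9/132) - 205*(-285)) = 1/((3 - 9*1/132) + 58425) = 1/((3 - 3/44) + 58425) = 1/(129/44 + 58425) = 1/(2570829/44) = 44/2570829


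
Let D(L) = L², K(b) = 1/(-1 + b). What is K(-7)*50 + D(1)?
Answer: -21/4 ≈ -5.2500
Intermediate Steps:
K(-7)*50 + D(1) = 50/(-1 - 7) + 1² = 50/(-8) + 1 = -⅛*50 + 1 = -25/4 + 1 = -21/4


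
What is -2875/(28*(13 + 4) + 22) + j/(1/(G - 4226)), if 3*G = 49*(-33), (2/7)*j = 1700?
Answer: -14119174375/498 ≈ -2.8352e+7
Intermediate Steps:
j = 5950 (j = (7/2)*1700 = 5950)
G = -539 (G = (49*(-33))/3 = (⅓)*(-1617) = -539)
-2875/(28*(13 + 4) + 22) + j/(1/(G - 4226)) = -2875/(28*(13 + 4) + 22) + 5950/(1/(-539 - 4226)) = -2875/(28*17 + 22) + 5950/(1/(-4765)) = -2875/(476 + 22) + 5950/(-1/4765) = -2875/498 + 5950*(-4765) = -2875*1/498 - 28351750 = -2875/498 - 28351750 = -14119174375/498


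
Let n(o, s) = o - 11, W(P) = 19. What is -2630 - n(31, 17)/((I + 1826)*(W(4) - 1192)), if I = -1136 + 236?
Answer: -1428350360/543099 ≈ -2630.0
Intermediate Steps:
I = -900
n(o, s) = -11 + o
-2630 - n(31, 17)/((I + 1826)*(W(4) - 1192)) = -2630 - (-11 + 31)/((-900 + 1826)*(19 - 1192)) = -2630 - 20/(926*(-1173)) = -2630 - 20/(-1086198) = -2630 - 20*(-1)/1086198 = -2630 - 1*(-10/543099) = -2630 + 10/543099 = -1428350360/543099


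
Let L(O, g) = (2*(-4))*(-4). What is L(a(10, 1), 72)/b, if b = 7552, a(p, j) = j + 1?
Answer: 1/236 ≈ 0.0042373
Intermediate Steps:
a(p, j) = 1 + j
L(O, g) = 32 (L(O, g) = -8*(-4) = 32)
L(a(10, 1), 72)/b = 32/7552 = 32*(1/7552) = 1/236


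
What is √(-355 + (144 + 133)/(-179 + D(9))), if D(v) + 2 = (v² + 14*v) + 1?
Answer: 2*I*√6981/9 ≈ 18.567*I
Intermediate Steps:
D(v) = -1 + v² + 14*v (D(v) = -2 + ((v² + 14*v) + 1) = -2 + (1 + v² + 14*v) = -1 + v² + 14*v)
√(-355 + (144 + 133)/(-179 + D(9))) = √(-355 + (144 + 133)/(-179 + (-1 + 9² + 14*9))) = √(-355 + 277/(-179 + (-1 + 81 + 126))) = √(-355 + 277/(-179 + 206)) = √(-355 + 277/27) = √(-9308/27) = 2*I*√6981/9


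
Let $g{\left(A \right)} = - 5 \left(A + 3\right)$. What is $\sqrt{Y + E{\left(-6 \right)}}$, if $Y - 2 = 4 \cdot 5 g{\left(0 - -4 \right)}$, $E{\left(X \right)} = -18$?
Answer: $2 i \sqrt{179} \approx 26.758 i$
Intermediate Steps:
$g{\left(A \right)} = -15 - 5 A$ ($g{\left(A \right)} = - 5 \left(3 + A\right) = -15 - 5 A$)
$Y = -698$ ($Y = 2 + 4 \cdot 5 \left(-15 - 5 \left(0 - -4\right)\right) = 2 + 20 \left(-15 - 5 \left(0 + 4\right)\right) = 2 + 20 \left(-15 - 20\right) = 2 + 20 \left(-35\right) = 2 - 700 = -698$)
$\sqrt{Y + E{\left(-6 \right)}} = \sqrt{-698 - 18} = \sqrt{-716} = 2 i \sqrt{179}$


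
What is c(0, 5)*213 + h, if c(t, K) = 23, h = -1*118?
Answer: 4781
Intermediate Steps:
h = -118
c(0, 5)*213 + h = 23*213 - 118 = 4899 - 118 = 4781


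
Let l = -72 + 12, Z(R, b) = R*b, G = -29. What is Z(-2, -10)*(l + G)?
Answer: -1780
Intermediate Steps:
l = -60
Z(-2, -10)*(l + G) = (-2*(-10))*(-60 - 29) = 20*(-89) = -1780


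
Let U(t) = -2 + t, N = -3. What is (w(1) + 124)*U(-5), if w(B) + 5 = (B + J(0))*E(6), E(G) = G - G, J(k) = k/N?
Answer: -833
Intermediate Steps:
J(k) = -k/3 (J(k) = k/(-3) = k*(-⅓) = -k/3)
E(G) = 0
w(B) = -5 (w(B) = -5 + (B - ⅓*0)*0 = -5 + (B + 0)*0 = -5 + B*0 = -5 + 0 = -5)
(w(1) + 124)*U(-5) = (-5 + 124)*(-2 - 5) = 119*(-7) = -833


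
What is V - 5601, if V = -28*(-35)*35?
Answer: 28699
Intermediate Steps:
V = 34300 (V = 980*35 = 34300)
V - 5601 = 34300 - 5601 = 28699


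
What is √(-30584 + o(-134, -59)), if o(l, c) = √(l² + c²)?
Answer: √(-30584 + √21437) ≈ 174.46*I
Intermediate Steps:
o(l, c) = √(c² + l²)
√(-30584 + o(-134, -59)) = √(-30584 + √((-59)² + (-134)²)) = √(-30584 + √(3481 + 17956)) = √(-30584 + √21437)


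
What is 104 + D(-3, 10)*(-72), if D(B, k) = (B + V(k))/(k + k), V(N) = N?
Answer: 394/5 ≈ 78.800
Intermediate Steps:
D(B, k) = (B + k)/(2*k) (D(B, k) = (B + k)/(k + k) = (B + k)/((2*k)) = (B + k)*(1/(2*k)) = (B + k)/(2*k))
104 + D(-3, 10)*(-72) = 104 + ((½)*(-3 + 10)/10)*(-72) = 104 + ((½)*(⅒)*7)*(-72) = 104 + (7/20)*(-72) = 104 - 126/5 = 394/5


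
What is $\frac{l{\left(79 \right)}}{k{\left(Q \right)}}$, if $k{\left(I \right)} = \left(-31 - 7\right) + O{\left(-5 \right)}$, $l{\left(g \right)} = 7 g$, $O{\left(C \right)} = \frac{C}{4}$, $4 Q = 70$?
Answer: $- \frac{2212}{157} \approx -14.089$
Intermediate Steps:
$Q = \frac{35}{2}$ ($Q = \frac{1}{4} \cdot 70 = \frac{35}{2} \approx 17.5$)
$O{\left(C \right)} = \frac{C}{4}$ ($O{\left(C \right)} = C \frac{1}{4} = \frac{C}{4}$)
$k{\left(I \right)} = - \frac{157}{4}$ ($k{\left(I \right)} = \left(-31 - 7\right) + \frac{1}{4} \left(-5\right) = -38 - \frac{5}{4} = - \frac{157}{4}$)
$\frac{l{\left(79 \right)}}{k{\left(Q \right)}} = \frac{7 \cdot 79}{- \frac{157}{4}} = 553 \left(- \frac{4}{157}\right) = - \frac{2212}{157}$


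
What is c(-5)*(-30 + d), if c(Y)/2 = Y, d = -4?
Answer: 340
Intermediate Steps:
c(Y) = 2*Y
c(-5)*(-30 + d) = (2*(-5))*(-30 - 4) = -10*(-34) = 340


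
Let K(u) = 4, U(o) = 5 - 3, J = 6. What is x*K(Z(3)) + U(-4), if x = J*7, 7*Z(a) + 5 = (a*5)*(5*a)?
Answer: 170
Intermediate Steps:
U(o) = 2
Z(a) = -5/7 + 25*a**2/7 (Z(a) = -5/7 + ((a*5)*(5*a))/7 = -5/7 + ((5*a)*(5*a))/7 = -5/7 + (25*a**2)/7 = -5/7 + 25*a**2/7)
x = 42 (x = 6*7 = 42)
x*K(Z(3)) + U(-4) = 42*4 + 2 = 168 + 2 = 170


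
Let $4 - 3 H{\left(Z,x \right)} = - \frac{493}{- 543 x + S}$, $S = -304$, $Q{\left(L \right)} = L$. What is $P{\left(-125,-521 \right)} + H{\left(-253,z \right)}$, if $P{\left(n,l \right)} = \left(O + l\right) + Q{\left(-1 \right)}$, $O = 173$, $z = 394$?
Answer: $- \frac{74486357}{214246} \approx -347.67$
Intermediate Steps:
$H{\left(Z,x \right)} = \frac{4}{3} + \frac{493}{3 \left(-304 - 543 x\right)}$ ($H{\left(Z,x \right)} = \frac{4}{3} - \frac{\left(-493\right) \frac{1}{- 543 x - 304}}{3} = \frac{4}{3} - \frac{\left(-493\right) \frac{1}{-304 - 543 x}}{3} = \frac{4}{3} + \frac{493}{3 \left(-304 - 543 x\right)}$)
$P{\left(n,l \right)} = 172 + l$ ($P{\left(n,l \right)} = \left(173 + l\right) - 1 = 172 + l$)
$P{\left(-125,-521 \right)} + H{\left(-253,z \right)} = \left(172 - 521\right) + \frac{241 + 724 \cdot 394}{304 + 543 \cdot 394} = -349 + \frac{241 + 285256}{304 + 213942} = -349 + \frac{1}{214246} \cdot 285497 = -349 + \frac{285497}{214246} = - \frac{74486357}{214246}$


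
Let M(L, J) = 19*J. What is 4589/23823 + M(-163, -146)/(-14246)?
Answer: 65729948/169691229 ≈ 0.38735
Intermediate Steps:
4589/23823 + M(-163, -146)/(-14246) = 4589/23823 + (19*(-146))/(-14246) = 4589*(1/23823) - 2774*(-1/14246) = 4589/23823 + 1387/7123 = 65729948/169691229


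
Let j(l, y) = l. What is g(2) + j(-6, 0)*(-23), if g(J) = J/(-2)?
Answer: 137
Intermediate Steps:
g(J) = -J/2 (g(J) = J*(-1/2) = -J/2)
g(2) + j(-6, 0)*(-23) = -1/2*2 - 6*(-23) = -1 + 138 = 137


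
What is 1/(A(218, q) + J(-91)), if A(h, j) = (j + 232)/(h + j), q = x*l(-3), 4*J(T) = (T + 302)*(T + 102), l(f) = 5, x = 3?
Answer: 932/541781 ≈ 0.0017203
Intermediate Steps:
J(T) = (102 + T)*(302 + T)/4 (J(T) = ((T + 302)*(T + 102))/4 = ((302 + T)*(102 + T))/4 = ((102 + T)*(302 + T))/4 = (102 + T)*(302 + T)/4)
q = 15 (q = 3*5 = 15)
A(h, j) = (232 + j)/(h + j)
1/(A(218, q) + J(-91)) = 1/((232 + 15)/(218 + 15) + (7701 + 101*(-91) + (¼)*(-91)²)) = 1/(247/233 + (7701 - 9191 + (¼)*8281)) = 1/((1/233)*247 + (7701 - 9191 + 8281/4)) = 1/(247/233 + 2321/4) = 1/(541781/932) = 932/541781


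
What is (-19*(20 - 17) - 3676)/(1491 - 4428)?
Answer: 3733/2937 ≈ 1.2710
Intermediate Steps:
(-19*(20 - 17) - 3676)/(1491 - 4428) = (-19*3 - 3676)/(-2937) = (-57 - 3676)*(-1/2937) = -3733*(-1/2937) = 3733/2937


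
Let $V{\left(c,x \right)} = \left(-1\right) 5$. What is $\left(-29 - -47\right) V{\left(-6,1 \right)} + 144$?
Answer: $54$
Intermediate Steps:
$V{\left(c,x \right)} = -5$
$\left(-29 - -47\right) V{\left(-6,1 \right)} + 144 = \left(-29 - -47\right) \left(-5\right) + 144 = \left(-29 + 47\right) \left(-5\right) + 144 = 18 \left(-5\right) + 144 = -90 + 144 = 54$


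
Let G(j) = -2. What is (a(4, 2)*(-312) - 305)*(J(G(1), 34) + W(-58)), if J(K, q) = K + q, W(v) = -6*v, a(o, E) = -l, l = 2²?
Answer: 358340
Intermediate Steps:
l = 4
a(o, E) = -4 (a(o, E) = -1*4 = -4)
(a(4, 2)*(-312) - 305)*(J(G(1), 34) + W(-58)) = (-4*(-312) - 305)*((-2 + 34) - 6*(-58)) = (1248 - 305)*(32 + 348) = 943*380 = 358340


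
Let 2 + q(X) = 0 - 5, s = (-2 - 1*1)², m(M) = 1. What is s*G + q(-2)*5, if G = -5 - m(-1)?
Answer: -89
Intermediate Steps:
s = 9 (s = (-2 - 1)² = (-3)² = 9)
G = -6 (G = -5 - 1*1 = -5 - 1 = -6)
q(X) = -7 (q(X) = -2 + (0 - 5) = -2 - 5 = -7)
s*G + q(-2)*5 = 9*(-6) - 7*5 = -54 - 35 = -89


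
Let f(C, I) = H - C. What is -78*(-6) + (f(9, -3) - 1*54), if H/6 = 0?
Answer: 405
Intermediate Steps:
H = 0 (H = 6*0 = 0)
f(C, I) = -C (f(C, I) = 0 - C = -C)
-78*(-6) + (f(9, -3) - 1*54) = -78*(-6) + (-1*9 - 1*54) = 468 + (-9 - 54) = 468 - 63 = 405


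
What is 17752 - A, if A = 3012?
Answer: 14740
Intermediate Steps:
17752 - A = 17752 - 1*3012 = 17752 - 3012 = 14740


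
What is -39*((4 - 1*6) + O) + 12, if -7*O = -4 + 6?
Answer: 708/7 ≈ 101.14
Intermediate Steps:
O = -2/7 (O = -(-4 + 6)/7 = -⅐*2 = -2/7 ≈ -0.28571)
-39*((4 - 1*6) + O) + 12 = -39*((4 - 1*6) - 2/7) + 12 = -39*((4 - 6) - 2/7) + 12 = -39*(-2 - 2/7) + 12 = -39*(-16)/7 + 12 = -13*(-48/7) + 12 = 624/7 + 12 = 708/7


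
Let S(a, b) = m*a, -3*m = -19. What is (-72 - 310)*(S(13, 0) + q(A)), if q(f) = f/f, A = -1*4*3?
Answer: -95500/3 ≈ -31833.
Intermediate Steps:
m = 19/3 (m = -⅓*(-19) = 19/3 ≈ 6.3333)
S(a, b) = 19*a/3
A = -12 (A = -4*3 = -12)
q(f) = 1
(-72 - 310)*(S(13, 0) + q(A)) = (-72 - 310)*((19/3)*13 + 1) = -382*(247/3 + 1) = -382*250/3 = -95500/3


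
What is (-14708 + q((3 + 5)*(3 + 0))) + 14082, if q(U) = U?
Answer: -602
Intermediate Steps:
(-14708 + q((3 + 5)*(3 + 0))) + 14082 = (-14708 + (3 + 5)*(3 + 0)) + 14082 = (-14708 + 8*3) + 14082 = (-14708 + 24) + 14082 = -14684 + 14082 = -602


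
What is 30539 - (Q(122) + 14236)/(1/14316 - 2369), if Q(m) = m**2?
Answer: 1036134942937/33914603 ≈ 30551.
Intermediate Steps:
30539 - (Q(122) + 14236)/(1/14316 - 2369) = 30539 - (122**2 + 14236)/(1/14316 - 2369) = 30539 - (14884 + 14236)/(1/14316 - 2369) = 30539 - 29120/(-33914603/14316) = 30539 - 29120*(-14316)/33914603 = 30539 - 1*(-416881920/33914603) = 30539 + 416881920/33914603 = 1036134942937/33914603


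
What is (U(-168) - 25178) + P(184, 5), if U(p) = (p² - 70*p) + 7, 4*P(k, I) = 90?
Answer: 29671/2 ≈ 14836.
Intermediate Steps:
P(k, I) = 45/2 (P(k, I) = (¼)*90 = 45/2)
U(p) = 7 + p² - 70*p
(U(-168) - 25178) + P(184, 5) = ((7 + (-168)² - 70*(-168)) - 25178) + 45/2 = ((7 + 28224 + 11760) - 25178) + 45/2 = (39991 - 25178) + 45/2 = 14813 + 45/2 = 29671/2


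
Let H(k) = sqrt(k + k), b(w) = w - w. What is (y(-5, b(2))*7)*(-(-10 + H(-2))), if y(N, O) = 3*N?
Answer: -1050 + 210*I ≈ -1050.0 + 210.0*I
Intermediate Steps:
b(w) = 0
H(k) = sqrt(2)*sqrt(k) (H(k) = sqrt(2*k) = sqrt(2)*sqrt(k))
(y(-5, b(2))*7)*(-(-10 + H(-2))) = ((3*(-5))*7)*(-(-10 + sqrt(2)*sqrt(-2))) = (-15*7)*(-(-10 + sqrt(2)*(I*sqrt(2)))) = -(-105)*(-10 + 2*I) = -105*(10 - 2*I) = -1050 + 210*I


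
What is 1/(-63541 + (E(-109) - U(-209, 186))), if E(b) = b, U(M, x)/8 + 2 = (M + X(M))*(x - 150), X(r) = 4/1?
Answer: -1/4594 ≈ -0.00021768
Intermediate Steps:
X(r) = 4 (X(r) = 4*1 = 4)
U(M, x) = -16 + 8*(-150 + x)*(4 + M) (U(M, x) = -16 + 8*((M + 4)*(x - 150)) = -16 + 8*((4 + M)*(-150 + x)) = -16 + 8*((-150 + x)*(4 + M)) = -16 + 8*(-150 + x)*(4 + M))
1/(-63541 + (E(-109) - U(-209, 186))) = 1/(-63541 + (-109 - (-4816 - 1200*(-209) + 32*186 + 8*(-209)*186))) = 1/(-63541 + (-109 - (-4816 + 250800 + 5952 - 310992))) = 1/(-63541 + (-109 - 1*(-59056))) = 1/(-63541 + (-109 + 59056)) = 1/(-63541 + 58947) = 1/(-4594) = -1/4594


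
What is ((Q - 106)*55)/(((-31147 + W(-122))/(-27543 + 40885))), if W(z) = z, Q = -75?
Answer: 18974230/4467 ≈ 4247.6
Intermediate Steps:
((Q - 106)*55)/(((-31147 + W(-122))/(-27543 + 40885))) = ((-75 - 106)*55)/(((-31147 - 122)/(-27543 + 40885))) = (-181*55)/((-31269/13342)) = -9955/((-31269*1/13342)) = -9955/(-4467/1906) = -9955*(-1906/4467) = 18974230/4467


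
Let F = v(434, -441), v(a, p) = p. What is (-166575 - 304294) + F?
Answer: -471310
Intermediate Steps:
F = -441
(-166575 - 304294) + F = (-166575 - 304294) - 441 = -470869 - 441 = -471310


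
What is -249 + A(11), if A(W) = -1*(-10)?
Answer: -239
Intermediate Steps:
A(W) = 10
-249 + A(11) = -249 + 10 = -239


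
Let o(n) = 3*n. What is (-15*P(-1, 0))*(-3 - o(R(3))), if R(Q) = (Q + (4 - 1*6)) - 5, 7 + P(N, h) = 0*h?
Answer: 945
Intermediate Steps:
P(N, h) = -7 (P(N, h) = -7 + 0*h = -7 + 0 = -7)
R(Q) = -7 + Q (R(Q) = (Q + (4 - 6)) - 5 = (Q - 2) - 5 = (-2 + Q) - 5 = -7 + Q)
(-15*P(-1, 0))*(-3 - o(R(3))) = (-15*(-7))*(-3 - 3*(-7 + 3)) = 105*(-3 - 3*(-4)) = 105*(-3 - 1*(-12)) = 105*(-3 + 12) = 105*9 = 945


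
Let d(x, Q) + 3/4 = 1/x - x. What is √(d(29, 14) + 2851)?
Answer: √9490801/58 ≈ 53.116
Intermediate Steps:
d(x, Q) = -¾ + 1/x - x (d(x, Q) = -¾ + (1/x - x) = -¾ + 1/x - x)
√(d(29, 14) + 2851) = √((-¾ + 1/29 - 1*29) + 2851) = √((-¾ + 1/29 - 29) + 2851) = √(-3447/116 + 2851) = √(327269/116) = √9490801/58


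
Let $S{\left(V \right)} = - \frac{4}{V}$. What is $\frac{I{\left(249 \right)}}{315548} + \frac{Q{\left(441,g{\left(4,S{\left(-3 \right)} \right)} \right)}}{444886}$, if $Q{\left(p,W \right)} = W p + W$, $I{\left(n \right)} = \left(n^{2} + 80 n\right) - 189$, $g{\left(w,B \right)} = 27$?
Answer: $\frac{385838196}{1349835457} \approx 0.28584$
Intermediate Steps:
$I{\left(n \right)} = -189 + n^{2} + 80 n$
$Q{\left(p,W \right)} = W + W p$
$\frac{I{\left(249 \right)}}{315548} + \frac{Q{\left(441,g{\left(4,S{\left(-3 \right)} \right)} \right)}}{444886} = \frac{-189 + 249^{2} + 80 \cdot 249}{315548} + \frac{27 \left(1 + 441\right)}{444886} = \left(-189 + 62001 + 19920\right) \frac{1}{315548} + 27 \cdot 442 \cdot \frac{1}{444886} = 81732 \cdot \frac{1}{315548} + 11934 \cdot \frac{1}{444886} = \frac{20433}{78887} + \frac{459}{17111} = \frac{385838196}{1349835457}$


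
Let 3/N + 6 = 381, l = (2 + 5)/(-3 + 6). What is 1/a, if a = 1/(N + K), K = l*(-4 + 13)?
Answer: 2626/125 ≈ 21.008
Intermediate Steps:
l = 7/3 ≈ 2.3333
N = 1/125 (N = 3/(-6 + 381) = 3/375 = 3*(1/375) = 1/125 ≈ 0.0080000)
K = 21 (K = 7*(-4 + 13)/3 = (7/3)*9 = 21)
a = 125/2626 (a = 1/(1/125 + 21) = 1/(2626/125) = 125/2626 ≈ 0.047601)
1/a = 1/(125/2626) = 2626/125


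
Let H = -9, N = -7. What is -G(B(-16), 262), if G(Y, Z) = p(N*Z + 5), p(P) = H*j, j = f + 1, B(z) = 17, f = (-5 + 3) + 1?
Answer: 0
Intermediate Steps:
f = -1 (f = -2 + 1 = -1)
j = 0 (j = -1 + 1 = 0)
p(P) = 0 (p(P) = -9*0 = 0)
G(Y, Z) = 0
-G(B(-16), 262) = -1*0 = 0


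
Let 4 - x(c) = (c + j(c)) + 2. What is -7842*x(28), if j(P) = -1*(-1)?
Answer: 211734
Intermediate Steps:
j(P) = 1
x(c) = 1 - c (x(c) = 4 - ((c + 1) + 2) = 4 - ((1 + c) + 2) = 4 - (3 + c) = 4 + (-3 - c) = 1 - c)
-7842*x(28) = -7842*(1 - 1*28) = -7842*(1 - 28) = -7842*(-27) = 211734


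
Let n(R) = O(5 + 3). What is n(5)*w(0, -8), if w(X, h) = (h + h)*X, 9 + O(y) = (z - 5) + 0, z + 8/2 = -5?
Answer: 0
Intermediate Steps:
z = -9 (z = -4 - 5 = -9)
O(y) = -23 (O(y) = -9 + ((-9 - 5) + 0) = -9 + (-14 + 0) = -9 - 14 = -23)
n(R) = -23
w(X, h) = 2*X*h (w(X, h) = (2*h)*X = 2*X*h)
n(5)*w(0, -8) = -46*0*(-8) = -23*0 = 0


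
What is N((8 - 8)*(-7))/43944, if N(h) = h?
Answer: 0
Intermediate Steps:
N((8 - 8)*(-7))/43944 = ((8 - 8)*(-7))/43944 = (0*(-7))*(1/43944) = 0*(1/43944) = 0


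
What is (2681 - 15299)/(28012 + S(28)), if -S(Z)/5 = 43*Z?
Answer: -6309/10996 ≈ -0.57375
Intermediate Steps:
S(Z) = -215*Z
(2681 - 15299)/(28012 + S(28)) = (2681 - 15299)/(28012 - 215*28) = -12618/(28012 - 6020) = -12618/21992 = -12618*1/21992 = -6309/10996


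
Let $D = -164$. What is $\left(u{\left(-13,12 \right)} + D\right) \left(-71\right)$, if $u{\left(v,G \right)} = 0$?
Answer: $11644$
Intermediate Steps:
$\left(u{\left(-13,12 \right)} + D\right) \left(-71\right) = \left(0 - 164\right) \left(-71\right) = \left(-164\right) \left(-71\right) = 11644$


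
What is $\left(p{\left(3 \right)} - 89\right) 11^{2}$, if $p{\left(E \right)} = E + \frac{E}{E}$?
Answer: $-10285$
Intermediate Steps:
$p{\left(E \right)} = 1 + E$ ($p{\left(E \right)} = E + 1 = 1 + E$)
$\left(p{\left(3 \right)} - 89\right) 11^{2} = \left(\left(1 + 3\right) - 89\right) 11^{2} = \left(4 - 89\right) 121 = \left(-85\right) 121 = -10285$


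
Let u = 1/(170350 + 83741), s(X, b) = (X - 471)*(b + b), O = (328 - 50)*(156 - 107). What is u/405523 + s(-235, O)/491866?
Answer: -990946824996921343/25340873506990269 ≈ -39.105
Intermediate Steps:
O = 13622 (O = 278*49 = 13622)
s(X, b) = 2*b*(-471 + X) (s(X, b) = (-471 + X)*(2*b) = 2*b*(-471 + X))
u = 1/254091 ≈ 3.9356e-6
u/405523 + s(-235, O)/491866 = (1/254091)/405523 + (2*13622*(-471 - 235))/491866 = (1/254091)*(1/405523) + (2*13622*(-706))*(1/491866) = 1/103039744593 - 19234264*1/491866 = 1/103039744593 - 9617132/245933 = -990946824996921343/25340873506990269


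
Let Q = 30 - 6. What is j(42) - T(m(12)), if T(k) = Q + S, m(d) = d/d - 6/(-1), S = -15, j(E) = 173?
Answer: 164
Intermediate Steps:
Q = 24
m(d) = 7 (m(d) = 1 - 6*(-1) = 1 + 6 = 7)
T(k) = 9 (T(k) = 24 - 15 = 9)
j(42) - T(m(12)) = 173 - 1*9 = 173 - 9 = 164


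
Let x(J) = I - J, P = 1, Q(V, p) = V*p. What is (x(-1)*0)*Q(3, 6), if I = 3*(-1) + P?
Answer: 0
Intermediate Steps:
I = -2 (I = 3*(-1) + 1 = -3 + 1 = -2)
x(J) = -2 - J
(x(-1)*0)*Q(3, 6) = ((-2 - 1*(-1))*0)*(3*6) = ((-2 + 1)*0)*18 = -1*0*18 = 0*18 = 0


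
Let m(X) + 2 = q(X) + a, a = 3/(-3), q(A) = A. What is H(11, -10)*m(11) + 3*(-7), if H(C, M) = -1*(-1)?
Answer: -13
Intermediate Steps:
a = -1 (a = 3*(-1/3) = -1)
H(C, M) = 1
m(X) = -3 + X (m(X) = -2 + (X - 1) = -2 + (-1 + X) = -3 + X)
H(11, -10)*m(11) + 3*(-7) = 1*(-3 + 11) + 3*(-7) = 1*8 - 21 = 8 - 21 = -13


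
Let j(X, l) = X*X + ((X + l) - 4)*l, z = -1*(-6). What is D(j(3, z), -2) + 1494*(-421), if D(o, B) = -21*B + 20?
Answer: -628912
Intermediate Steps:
z = 6
j(X, l) = X**2 + l*(-4 + X + l) (j(X, l) = X**2 + (-4 + X + l)*l = X**2 + l*(-4 + X + l))
D(o, B) = 20 - 21*B
D(j(3, z), -2) + 1494*(-421) = (20 - 21*(-2)) + 1494*(-421) = (20 + 42) - 628974 = 62 - 628974 = -628912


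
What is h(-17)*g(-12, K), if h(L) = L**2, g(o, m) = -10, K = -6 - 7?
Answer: -2890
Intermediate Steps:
K = -13
h(-17)*g(-12, K) = (-17)**2*(-10) = 289*(-10) = -2890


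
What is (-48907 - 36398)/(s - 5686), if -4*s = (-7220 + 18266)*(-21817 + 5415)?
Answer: -85305/45288437 ≈ -0.0018836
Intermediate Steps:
s = 45294123 (s = -(-7220 + 18266)*(-21817 + 5415)/4 = -5523*(-16402)/2 = -¼*(-181176492) = 45294123)
(-48907 - 36398)/(s - 5686) = (-48907 - 36398)/(45294123 - 5686) = -85305/45288437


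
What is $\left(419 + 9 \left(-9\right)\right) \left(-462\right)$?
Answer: $-156156$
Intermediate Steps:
$\left(419 + 9 \left(-9\right)\right) \left(-462\right) = \left(419 - 81\right) \left(-462\right) = 338 \left(-462\right) = -156156$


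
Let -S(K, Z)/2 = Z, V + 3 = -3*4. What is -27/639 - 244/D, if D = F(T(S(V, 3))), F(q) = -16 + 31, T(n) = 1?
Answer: -17369/1065 ≈ -16.309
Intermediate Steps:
V = -15 (V = -3 - 3*4 = -3 - 12 = -15)
S(K, Z) = -2*Z
F(q) = 15
D = 15
-27/639 - 244/D = -27/639 - 244/15 = -27*1/639 - 244*1/15 = -3/71 - 244/15 = -17369/1065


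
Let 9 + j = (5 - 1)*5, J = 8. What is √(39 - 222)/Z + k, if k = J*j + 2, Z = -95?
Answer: 90 - I*√183/95 ≈ 90.0 - 0.1424*I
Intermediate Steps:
j = 11 (j = -9 + (5 - 1)*5 = -9 + 4*5 = -9 + 20 = 11)
k = 90 (k = 8*11 + 2 = 88 + 2 = 90)
√(39 - 222)/Z + k = √(39 - 222)/(-95) + 90 = √(-183)*(-1/95) + 90 = (I*√183)*(-1/95) + 90 = -I*√183/95 + 90 = 90 - I*√183/95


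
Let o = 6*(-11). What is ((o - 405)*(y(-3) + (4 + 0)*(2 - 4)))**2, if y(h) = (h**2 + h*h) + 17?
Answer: 161722089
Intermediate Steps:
o = -66
y(h) = 17 + 2*h**2 (y(h) = (h**2 + h**2) + 17 = 2*h**2 + 17 = 17 + 2*h**2)
((o - 405)*(y(-3) + (4 + 0)*(2 - 4)))**2 = ((-66 - 405)*((17 + 2*(-3)**2) + (4 + 0)*(2 - 4)))**2 = (-471*((17 + 2*9) + 4*(-2)))**2 = (-471*((17 + 18) - 8))**2 = (-471*(35 - 8))**2 = (-471*27)**2 = (-12717)**2 = 161722089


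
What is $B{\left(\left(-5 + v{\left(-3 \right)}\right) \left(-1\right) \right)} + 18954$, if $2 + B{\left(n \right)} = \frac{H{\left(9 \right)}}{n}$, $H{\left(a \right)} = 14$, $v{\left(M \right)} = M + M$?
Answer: $\frac{208486}{11} \approx 18953.0$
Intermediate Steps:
$v{\left(M \right)} = 2 M$
$B{\left(n \right)} = -2 + \frac{14}{n}$
$B{\left(\left(-5 + v{\left(-3 \right)}\right) \left(-1\right) \right)} + 18954 = \left(-2 + \frac{14}{\left(-5 + 2 \left(-3\right)\right) \left(-1\right)}\right) + 18954 = \left(-2 + \frac{14}{\left(-5 - 6\right) \left(-1\right)}\right) + 18954 = \left(-2 + \frac{14}{\left(-11\right) \left(-1\right)}\right) + 18954 = \left(-2 + \frac{14}{11}\right) + 18954 = - \frac{8}{11} + 18954 = \frac{208486}{11}$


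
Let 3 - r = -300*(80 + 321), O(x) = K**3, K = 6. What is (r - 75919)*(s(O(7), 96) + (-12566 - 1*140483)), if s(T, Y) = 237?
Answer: -6782407808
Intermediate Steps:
O(x) = 216 (O(x) = 6**3 = 216)
r = 120303 (r = 3 - (-300)*(80 + 321) = 3 - (-300)*401 = 3 - 1*(-120300) = 3 + 120300 = 120303)
(r - 75919)*(s(O(7), 96) + (-12566 - 1*140483)) = (120303 - 75919)*(237 + (-12566 - 1*140483)) = 44384*(237 + (-12566 - 140483)) = 44384*(237 - 153049) = 44384*(-152812) = -6782407808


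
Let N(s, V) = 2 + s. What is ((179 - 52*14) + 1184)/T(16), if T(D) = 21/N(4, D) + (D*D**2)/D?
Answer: 1270/519 ≈ 2.4470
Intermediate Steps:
T(D) = 7/2 + D**2 (T(D) = 21/(2 + 4) + (D*D**2)/D = 21/6 + D**3/D = 21*(1/6) + D**2 = 7/2 + D**2)
((179 - 52*14) + 1184)/T(16) = ((179 - 52*14) + 1184)/(7/2 + 16**2) = ((179 - 728) + 1184)/(7/2 + 256) = (-549 + 1184)/(519/2) = 635*(2/519) = 1270/519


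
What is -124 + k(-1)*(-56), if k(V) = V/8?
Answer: -117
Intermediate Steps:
k(V) = V/8 (k(V) = V*(⅛) = V/8)
-124 + k(-1)*(-56) = -124 + ((⅛)*(-1))*(-56) = -124 - ⅛*(-56) = -124 + 7 = -117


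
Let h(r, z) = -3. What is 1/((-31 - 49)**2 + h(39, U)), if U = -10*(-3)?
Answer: 1/6397 ≈ 0.00015632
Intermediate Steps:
U = 30
1/((-31 - 49)**2 + h(39, U)) = 1/((-31 - 49)**2 - 3) = 1/((-80)**2 - 3) = 1/(6400 - 3) = 1/6397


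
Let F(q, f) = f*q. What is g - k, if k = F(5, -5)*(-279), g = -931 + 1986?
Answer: -5920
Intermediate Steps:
g = 1055
k = 6975 (k = -5*5*(-279) = -25*(-279) = 6975)
g - k = 1055 - 1*6975 = 1055 - 6975 = -5920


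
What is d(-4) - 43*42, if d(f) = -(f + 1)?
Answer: -1803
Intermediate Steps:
d(f) = -1 - f (d(f) = -(1 + f) = -1 - f)
d(-4) - 43*42 = (-1 - 1*(-4)) - 43*42 = (-1 + 4) - 1806 = 3 - 1806 = -1803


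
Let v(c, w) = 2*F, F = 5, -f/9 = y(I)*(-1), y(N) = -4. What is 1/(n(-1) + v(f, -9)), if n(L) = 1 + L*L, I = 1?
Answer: 1/12 ≈ 0.083333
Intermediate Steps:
f = -36 (f = -(-36)*(-1) = -9*4 = -36)
n(L) = 1 + L²
v(c, w) = 10 (v(c, w) = 2*5 = 10)
1/(n(-1) + v(f, -9)) = 1/((1 + (-1)²) + 10) = 1/((1 + 1) + 10) = 1/(2 + 10) = 1/12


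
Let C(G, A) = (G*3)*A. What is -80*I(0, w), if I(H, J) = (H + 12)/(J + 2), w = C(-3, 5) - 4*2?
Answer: 320/17 ≈ 18.824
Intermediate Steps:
C(G, A) = 3*A*G (C(G, A) = (3*G)*A = 3*A*G)
w = -53 (w = 3*5*(-3) - 4*2 = -45 - 8 = -53)
I(H, J) = (12 + H)/(2 + J)
-80*I(0, w) = -80*(12 + 0)/(2 - 53) = -80*12/(-51) = -(-80)*12/51 = -80*(-4/17) = 320/17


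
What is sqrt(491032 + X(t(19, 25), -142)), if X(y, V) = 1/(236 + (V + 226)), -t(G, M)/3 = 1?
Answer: sqrt(785651205)/40 ≈ 700.74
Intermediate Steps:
t(G, M) = -3 (t(G, M) = -3*1 = -3)
X(y, V) = 1/(462 + V) (X(y, V) = 1/(236 + (226 + V)) = 1/(462 + V))
sqrt(491032 + X(t(19, 25), -142)) = sqrt(491032 + 1/(462 - 142)) = sqrt(491032 + 1/320) = sqrt(157130241/320) = sqrt(785651205)/40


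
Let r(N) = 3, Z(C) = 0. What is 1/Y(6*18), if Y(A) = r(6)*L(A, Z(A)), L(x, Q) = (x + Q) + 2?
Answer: 1/330 ≈ 0.0030303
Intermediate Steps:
L(x, Q) = 2 + Q + x (L(x, Q) = (Q + x) + 2 = 2 + Q + x)
Y(A) = 6 + 3*A (Y(A) = 3*(2 + 0 + A) = 3*(2 + A) = 6 + 3*A)
1/Y(6*18) = 1/(6 + 3*(6*18)) = 1/(6 + 3*108) = 1/(6 + 324) = 1/330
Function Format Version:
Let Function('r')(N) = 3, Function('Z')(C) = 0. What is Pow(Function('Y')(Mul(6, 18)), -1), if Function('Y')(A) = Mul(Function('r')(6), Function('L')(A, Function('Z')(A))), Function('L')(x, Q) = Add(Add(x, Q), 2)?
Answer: Rational(1, 330) ≈ 0.0030303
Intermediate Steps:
Function('L')(x, Q) = Add(2, Q, x) (Function('L')(x, Q) = Add(Add(Q, x), 2) = Add(2, Q, x))
Function('Y')(A) = Add(6, Mul(3, A)) (Function('Y')(A) = Mul(3, Add(2, 0, A)) = Mul(3, Add(2, A)) = Add(6, Mul(3, A)))
Pow(Function('Y')(Mul(6, 18)), -1) = Pow(Add(6, Mul(3, Mul(6, 18))), -1) = Pow(Add(6, Mul(3, 108)), -1) = Pow(Add(6, 324), -1) = Pow(330, -1) = Rational(1, 330)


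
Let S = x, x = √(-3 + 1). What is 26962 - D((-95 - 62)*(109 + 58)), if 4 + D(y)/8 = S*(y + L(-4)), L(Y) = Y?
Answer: 26994 + 209784*I*√2 ≈ 26994.0 + 2.9668e+5*I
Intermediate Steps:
x = I*√2 (x = √(-2) = I*√2 ≈ 1.4142*I)
S = I*√2 ≈ 1.4142*I
D(y) = -32 + 8*I*√2*(-4 + y) (D(y) = -32 + 8*((I*√2)*(y - 4)) = -32 + 8*((I*√2)*(-4 + y)) = -32 + 8*(I*√2*(-4 + y)) = -32 + 8*I*√2*(-4 + y))
26962 - D((-95 - 62)*(109 + 58)) = 26962 - (-32 - 32*I*√2 + 8*I*((-95 - 62)*(109 + 58))*√2) = 26962 - (-32 - 32*I*√2 + 8*I*(-157*167)*√2) = 26962 - (-32 - 32*I*√2 + 8*I*(-26219)*√2) = 26962 - (-32 - 32*I*√2 - 209752*I*√2) = 26962 - (-32 - 209784*I*√2) = 26962 + (32 + 209784*I*√2) = 26994 + 209784*I*√2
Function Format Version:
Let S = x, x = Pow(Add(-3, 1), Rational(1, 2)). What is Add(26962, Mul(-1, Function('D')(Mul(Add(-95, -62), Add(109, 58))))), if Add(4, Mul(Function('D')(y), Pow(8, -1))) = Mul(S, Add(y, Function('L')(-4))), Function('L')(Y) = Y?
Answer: Add(26994, Mul(209784, I, Pow(2, Rational(1, 2)))) ≈ Add(26994., Mul(2.9668e+5, I))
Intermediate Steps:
x = Mul(I, Pow(2, Rational(1, 2))) (x = Pow(-2, Rational(1, 2)) = Mul(I, Pow(2, Rational(1, 2))) ≈ Mul(1.4142, I))
S = Mul(I, Pow(2, Rational(1, 2))) ≈ Mul(1.4142, I)
Function('D')(y) = Add(-32, Mul(8, I, Pow(2, Rational(1, 2)), Add(-4, y))) (Function('D')(y) = Add(-32, Mul(8, Mul(Mul(I, Pow(2, Rational(1, 2))), Add(y, -4)))) = Add(-32, Mul(8, Mul(Mul(I, Pow(2, Rational(1, 2))), Add(-4, y)))) = Add(-32, Mul(8, Mul(I, Pow(2, Rational(1, 2)), Add(-4, y)))) = Add(-32, Mul(8, I, Pow(2, Rational(1, 2)), Add(-4, y))))
Add(26962, Mul(-1, Function('D')(Mul(Add(-95, -62), Add(109, 58))))) = Add(26962, Mul(-1, Add(-32, Mul(-32, I, Pow(2, Rational(1, 2))), Mul(8, I, Mul(Add(-95, -62), Add(109, 58)), Pow(2, Rational(1, 2)))))) = Add(26962, Mul(-1, Add(-32, Mul(-32, I, Pow(2, Rational(1, 2))), Mul(8, I, Mul(-157, 167), Pow(2, Rational(1, 2)))))) = Add(26962, Mul(-1, Add(-32, Mul(-32, I, Pow(2, Rational(1, 2))), Mul(8, I, -26219, Pow(2, Rational(1, 2)))))) = Add(26962, Mul(-1, Add(-32, Mul(-32, I, Pow(2, Rational(1, 2))), Mul(-209752, I, Pow(2, Rational(1, 2)))))) = Add(26962, Mul(-1, Add(-32, Mul(-209784, I, Pow(2, Rational(1, 2)))))) = Add(26962, Add(32, Mul(209784, I, Pow(2, Rational(1, 2))))) = Add(26994, Mul(209784, I, Pow(2, Rational(1, 2))))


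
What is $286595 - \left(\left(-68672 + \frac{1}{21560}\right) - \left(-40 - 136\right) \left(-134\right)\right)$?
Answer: $\frac{8168027559}{21560} \approx 3.7885 \cdot 10^{5}$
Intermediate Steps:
$286595 - \left(\left(-68672 + \frac{1}{21560}\right) - \left(-40 - 136\right) \left(-134\right)\right) = 286595 - \left(\left(-68672 + \frac{1}{21560}\right) - \left(-176\right) \left(-134\right)\right) = 286595 - \left(- \frac{1480568319}{21560} - 23584\right) = 286595 - - \frac{1989039359}{21560} = 286595 + \frac{1989039359}{21560} = \frac{8168027559}{21560}$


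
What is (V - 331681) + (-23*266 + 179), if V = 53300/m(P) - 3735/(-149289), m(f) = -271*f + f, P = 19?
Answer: -8619169420885/25528419 ≈ -3.3763e+5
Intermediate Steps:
m(f) = -270*f
V = -264598105/25528419 (V = 53300/((-270*19)) - 3735/(-149289) = 53300/(-5130) - 3735*(-1/149289) = 53300*(-1/5130) + 1245/49763 = -5330/513 + 1245/49763 = -264598105/25528419 ≈ -10.365)
(V - 331681) + (-23*266 + 179) = (-264598105/25528419 - 331681) + (-23*266 + 179) = -8467556140444/25528419 + (-6118 + 179) = -8467556140444/25528419 - 5939 = -8619169420885/25528419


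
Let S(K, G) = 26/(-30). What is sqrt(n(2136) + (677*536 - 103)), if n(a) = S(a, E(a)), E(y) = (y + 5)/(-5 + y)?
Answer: sqrt(81622830)/15 ≈ 602.30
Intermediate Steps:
E(y) = (5 + y)/(-5 + y)
S(K, G) = -13/15 (S(K, G) = 26*(-1/30) = -13/15)
n(a) = -13/15
sqrt(n(2136) + (677*536 - 103)) = sqrt(-13/15 + (677*536 - 103)) = sqrt(-13/15 + (362872 - 103)) = sqrt(-13/15 + 362769) = sqrt(5441522/15) = sqrt(81622830)/15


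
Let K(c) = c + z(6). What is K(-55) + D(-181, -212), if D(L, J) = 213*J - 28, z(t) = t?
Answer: -45233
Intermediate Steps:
D(L, J) = -28 + 213*J
K(c) = 6 + c (K(c) = c + 6 = 6 + c)
K(-55) + D(-181, -212) = (6 - 55) + (-28 + 213*(-212)) = -49 + (-28 - 45156) = -49 - 45184 = -45233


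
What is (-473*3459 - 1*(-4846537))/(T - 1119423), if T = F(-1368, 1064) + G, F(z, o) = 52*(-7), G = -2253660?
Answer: -3210430/3373447 ≈ -0.95168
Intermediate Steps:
F(z, o) = -364
T = -2254024 (T = -364 - 2253660 = -2254024)
(-473*3459 - 1*(-4846537))/(T - 1119423) = (-473*3459 - 1*(-4846537))/(-2254024 - 1119423) = (-1636107 + 4846537)/(-3373447) = 3210430*(-1/3373447) = -3210430/3373447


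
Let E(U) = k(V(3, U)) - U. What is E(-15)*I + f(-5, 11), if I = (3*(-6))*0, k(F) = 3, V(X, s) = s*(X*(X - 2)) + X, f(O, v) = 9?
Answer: 9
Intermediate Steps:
V(X, s) = X + X*s*(-2 + X) (V(X, s) = s*(X*(-2 + X)) + X = X*s*(-2 + X) + X = X + X*s*(-2 + X))
I = 0 (I = -18*0 = 0)
E(U) = 3 - U
E(-15)*I + f(-5, 11) = (3 - 1*(-15))*0 + 9 = (3 + 15)*0 + 9 = 18*0 + 9 = 0 + 9 = 9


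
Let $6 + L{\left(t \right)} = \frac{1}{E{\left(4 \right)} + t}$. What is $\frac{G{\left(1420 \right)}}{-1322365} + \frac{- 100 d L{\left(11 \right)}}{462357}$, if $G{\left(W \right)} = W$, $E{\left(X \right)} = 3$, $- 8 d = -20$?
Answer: $\frac{1824741659}{855966600027} \approx 0.0021318$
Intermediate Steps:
$d = \frac{5}{2}$ ($d = \left(- \frac{1}{8}\right) \left(-20\right) = \frac{5}{2} \approx 2.5$)
$L{\left(t \right)} = -6 + \frac{1}{3 + t}$
$\frac{G{\left(1420 \right)}}{-1322365} + \frac{- 100 d L{\left(11 \right)}}{462357} = \frac{1420}{-1322365} + \frac{\left(-100\right) \frac{5}{2} \frac{-17 - 66}{3 + 11}}{462357} = 1420 \left(- \frac{1}{1322365}\right) + - 250 \frac{-17 - 66}{14} \cdot \frac{1}{462357} = - \frac{284}{264473} + - 250 \cdot \frac{1}{14} \left(-83\right) \frac{1}{462357} = - \frac{284}{264473} + \left(-250\right) \left(- \frac{83}{14}\right) \frac{1}{462357} = - \frac{284}{264473} + \frac{10375}{7} \cdot \frac{1}{462357} = - \frac{284}{264473} + \frac{10375}{3236499} = \frac{1824741659}{855966600027}$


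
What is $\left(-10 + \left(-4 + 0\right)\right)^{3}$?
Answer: $-2744$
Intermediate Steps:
$\left(-10 + \left(-4 + 0\right)\right)^{3} = \left(-10 - 4\right)^{3} = \left(-14\right)^{3} = -2744$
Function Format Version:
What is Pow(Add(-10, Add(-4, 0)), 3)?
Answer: -2744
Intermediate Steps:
Pow(Add(-10, Add(-4, 0)), 3) = Pow(Add(-10, -4), 3) = Pow(-14, 3) = -2744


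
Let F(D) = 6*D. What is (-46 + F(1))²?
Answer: 1600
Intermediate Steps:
(-46 + F(1))² = (-46 + 6*1)² = (-46 + 6)² = (-40)² = 1600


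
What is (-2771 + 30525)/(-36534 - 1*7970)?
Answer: -13877/22252 ≈ -0.62363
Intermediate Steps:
(-2771 + 30525)/(-36534 - 1*7970) = 27754/(-36534 - 7970) = 27754/(-44504) = 27754*(-1/44504) = -13877/22252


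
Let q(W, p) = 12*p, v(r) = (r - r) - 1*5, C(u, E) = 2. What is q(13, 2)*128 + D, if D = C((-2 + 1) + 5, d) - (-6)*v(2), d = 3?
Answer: 3044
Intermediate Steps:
v(r) = -5 (v(r) = 0 - 5 = -5)
D = -28 (D = 2 - (-6)*(-5) = 2 - 1*30 = 2 - 30 = -28)
q(13, 2)*128 + D = (12*2)*128 - 28 = 24*128 - 28 = 3072 - 28 = 3044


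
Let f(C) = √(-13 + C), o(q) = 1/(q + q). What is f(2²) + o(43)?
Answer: 1/86 + 3*I ≈ 0.011628 + 3.0*I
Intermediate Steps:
o(q) = 1/(2*q)
f(2²) + o(43) = √(-13 + 2²) + (½)/43 = √(-13 + 4) + (½)*(1/43) = √(-9) + 1/86 = 3*I + 1/86 = 1/86 + 3*I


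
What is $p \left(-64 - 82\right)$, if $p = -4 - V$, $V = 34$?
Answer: $5548$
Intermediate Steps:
$p = -38$ ($p = -4 - 34 = -38$)
$p \left(-64 - 82\right) = - 38 \left(-64 - 82\right) = \left(-38\right) \left(-146\right) = 5548$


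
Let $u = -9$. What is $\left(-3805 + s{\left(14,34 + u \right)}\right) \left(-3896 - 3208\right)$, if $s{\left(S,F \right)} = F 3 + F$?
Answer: $26320320$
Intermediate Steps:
$s{\left(S,F \right)} = 4 F$ ($s{\left(S,F \right)} = 3 F + F = 4 F$)
$\left(-3805 + s{\left(14,34 + u \right)}\right) \left(-3896 - 3208\right) = \left(-3805 + 4 \left(34 - 9\right)\right) \left(-3896 - 3208\right) = \left(-3805 + 4 \cdot 25\right) \left(-7104\right) = \left(-3805 + 100\right) \left(-7104\right) = \left(-3705\right) \left(-7104\right) = 26320320$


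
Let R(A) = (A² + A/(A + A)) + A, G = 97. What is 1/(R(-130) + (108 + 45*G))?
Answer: 2/42487 ≈ 4.7073e-5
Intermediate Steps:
R(A) = ½ + A + A² (R(A) = (A² + A/((2*A))) + A = (A² + (1/(2*A))*A) + A = (A² + ½) + A = (½ + A²) + A = ½ + A + A²)
1/(R(-130) + (108 + 45*G)) = 1/((½ - 130 + (-130)²) + (108 + 45*97)) = 1/((½ - 130 + 16900) + (108 + 4365)) = 1/(33541/2 + 4473) = 1/(42487/2) = 2/42487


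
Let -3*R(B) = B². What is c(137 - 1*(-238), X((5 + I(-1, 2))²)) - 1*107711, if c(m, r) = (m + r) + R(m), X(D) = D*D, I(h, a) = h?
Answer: -153955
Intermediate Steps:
X(D) = D²
R(B) = -B²/3
c(m, r) = m + r - m²/3 (c(m, r) = (m + r) - m²/3 = m + r - m²/3)
c(137 - 1*(-238), X((5 + I(-1, 2))²)) - 1*107711 = ((137 - 1*(-238)) + ((5 - 1)²)² - (137 - 1*(-238))²/3) - 1*107711 = ((137 + 238) + (4²)² - (137 + 238)²/3) - 107711 = (375 + 16² - ⅓*375²) - 107711 = (375 + 256 - ⅓*140625) - 107711 = (375 + 256 - 46875) - 107711 = -46244 - 107711 = -153955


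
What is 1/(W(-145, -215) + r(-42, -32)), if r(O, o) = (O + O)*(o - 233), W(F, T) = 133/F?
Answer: 145/3227567 ≈ 4.4925e-5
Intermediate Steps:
r(O, o) = 2*O*(-233 + o) (r(O, o) = (2*O)*(-233 + o) = 2*O*(-233 + o))
1/(W(-145, -215) + r(-42, -32)) = 1/(133/(-145) + 2*(-42)*(-233 - 32)) = 1/(133*(-1/145) + 2*(-42)*(-265)) = 1/(-133/145 + 22260) = 1/(3227567/145) = 145/3227567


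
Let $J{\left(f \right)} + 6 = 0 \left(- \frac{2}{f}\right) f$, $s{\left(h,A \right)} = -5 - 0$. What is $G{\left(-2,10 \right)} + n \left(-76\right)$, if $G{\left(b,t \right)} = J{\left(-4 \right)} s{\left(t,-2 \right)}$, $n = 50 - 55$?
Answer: $410$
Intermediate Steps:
$s{\left(h,A \right)} = -5$ ($s{\left(h,A \right)} = -5 + 0 = -5$)
$J{\left(f \right)} = -6$ ($J{\left(f \right)} = -6 + 0 \left(- \frac{2}{f}\right) f = -6 + 0 f = -6 + 0 = -6$)
$n = -5$
$G{\left(b,t \right)} = 30$ ($G{\left(b,t \right)} = \left(-6\right) \left(-5\right) = 30$)
$G{\left(-2,10 \right)} + n \left(-76\right) = 30 - -380 = 30 + 380 = 410$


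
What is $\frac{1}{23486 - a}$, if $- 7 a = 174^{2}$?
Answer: $\frac{7}{194678} \approx 3.5957 \cdot 10^{-5}$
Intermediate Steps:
$a = - \frac{30276}{7}$ ($a = - \frac{174^{2}}{7} = \left(- \frac{1}{7}\right) 30276 = - \frac{30276}{7} \approx -4325.1$)
$\frac{1}{23486 - a} = \frac{1}{23486 - - \frac{30276}{7}} = \frac{1}{23486 + \frac{30276}{7}} = \frac{1}{\frac{194678}{7}} = \frac{7}{194678}$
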